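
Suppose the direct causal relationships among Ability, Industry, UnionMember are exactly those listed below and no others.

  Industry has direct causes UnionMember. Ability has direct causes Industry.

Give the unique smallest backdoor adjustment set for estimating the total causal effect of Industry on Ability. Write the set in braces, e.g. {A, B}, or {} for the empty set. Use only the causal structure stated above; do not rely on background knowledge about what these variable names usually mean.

Variables eligible for adjustment (non-descendants of Industry, excluding Industry and Ability): {UnionMember}.
Backdoor paths from Industry to Ability:
  (none)
With no backdoor paths the empty set already satisfies the criterion, and it is trivially minimal.

{}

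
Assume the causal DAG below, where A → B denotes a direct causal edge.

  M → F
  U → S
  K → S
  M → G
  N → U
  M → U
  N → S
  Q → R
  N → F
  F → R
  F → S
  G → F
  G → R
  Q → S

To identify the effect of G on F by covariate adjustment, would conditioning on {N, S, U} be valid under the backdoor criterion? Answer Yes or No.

No

Backdoor paths from G to F (paths whose first edge points into G):
  P1: G <- M -> U <- N -> F
  P2: G <- M -> U <- N -> S <- Q -> R <- F
  P3: G <- M -> U <- N -> S <- F
  P4: G <- M -> U -> S <- N -> F
  P5: G <- M -> U -> S <- Q -> R <- F
  P6: G <- M -> U -> S <- F
  P7: G <- M -> F
Condition 1 (no descendant of G in the set): FAILS — S is a descendant of G.
Condition 2 (every backdoor path blocked by {N, S, U}):
  P1: blocked at fork node N ∈ conditioning set.
  P2: blocked at fork node N ∈ conditioning set.
  P3: blocked at fork node N ∈ conditioning set.
  P4: blocked at chain node U ∈ conditioning set.
  P5: blocked at chain node U ∈ conditioning set.
  P6: blocked at chain node U ∈ conditioning set.
  P7: open — no interior node is in the conditioning set.
{N, S, U} does not satisfy the backdoor criterion.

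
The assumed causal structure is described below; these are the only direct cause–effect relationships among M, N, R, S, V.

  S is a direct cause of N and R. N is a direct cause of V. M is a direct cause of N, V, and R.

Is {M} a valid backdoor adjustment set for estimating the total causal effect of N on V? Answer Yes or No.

Backdoor paths from N to V (paths whose first edge points into N):
  P1: N <- M -> V
  P2: N <- S -> R <- M -> V
Condition 1 (no descendant of N in the set): holds — descendants of N are {V}; none are in {M}.
Condition 2 (every backdoor path blocked by {M}):
  P1: blocked at fork node M ∈ conditioning set.
  P2: blocked at collider R (neither it nor any descendant is in the conditioning set).
{M} satisfies the backdoor criterion.

Yes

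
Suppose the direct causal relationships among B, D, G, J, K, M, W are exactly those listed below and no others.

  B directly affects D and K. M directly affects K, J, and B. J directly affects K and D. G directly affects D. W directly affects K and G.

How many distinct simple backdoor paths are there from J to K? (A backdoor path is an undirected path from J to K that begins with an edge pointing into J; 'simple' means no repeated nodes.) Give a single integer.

3

A backdoor path from J to K is any simple undirected path whose first edge points into J (i.e. leaves J via a parent).
Parents of J: {M}.
Enumerating:
  P1: J <- M -> B -> K
  P2: J <- M -> B -> D <- G <- W -> K
  P3: J <- M -> K
That exhausts the simple backdoor paths. Count: 3.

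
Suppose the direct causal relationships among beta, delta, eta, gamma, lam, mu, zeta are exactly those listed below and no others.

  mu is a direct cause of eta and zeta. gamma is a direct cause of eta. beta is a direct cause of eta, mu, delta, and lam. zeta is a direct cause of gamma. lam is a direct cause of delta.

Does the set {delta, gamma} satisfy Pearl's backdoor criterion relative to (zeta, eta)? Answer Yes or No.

No

Backdoor paths from zeta to eta (paths whose first edge points into zeta):
  P1: zeta <- mu <- beta -> eta
  P2: zeta <- mu -> eta
Condition 1 (no descendant of zeta in the set): FAILS — gamma is a descendant of zeta.
Condition 2 (every backdoor path blocked by {delta, gamma}):
  P1: open — no interior node is in the conditioning set.
  P2: open — no interior node is in the conditioning set.
{delta, gamma} does not satisfy the backdoor criterion.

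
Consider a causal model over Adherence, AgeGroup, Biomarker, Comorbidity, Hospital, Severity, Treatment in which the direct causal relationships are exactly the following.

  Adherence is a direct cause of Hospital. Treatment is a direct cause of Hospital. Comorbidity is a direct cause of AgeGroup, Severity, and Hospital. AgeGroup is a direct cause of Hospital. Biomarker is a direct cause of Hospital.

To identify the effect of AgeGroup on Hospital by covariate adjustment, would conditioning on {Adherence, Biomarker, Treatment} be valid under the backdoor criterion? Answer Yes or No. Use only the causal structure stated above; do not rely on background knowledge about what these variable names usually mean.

Backdoor paths from AgeGroup to Hospital (paths whose first edge points into AgeGroup):
  P1: AgeGroup <- Comorbidity -> Hospital
Condition 1 (no descendant of AgeGroup in the set): holds — descendants of AgeGroup are {Hospital}; none are in {Adherence, Biomarker, Treatment}.
Condition 2 (every backdoor path blocked by {Adherence, Biomarker, Treatment}):
  P1: open — no interior node is in the conditioning set.
{Adherence, Biomarker, Treatment} does not satisfy the backdoor criterion.

No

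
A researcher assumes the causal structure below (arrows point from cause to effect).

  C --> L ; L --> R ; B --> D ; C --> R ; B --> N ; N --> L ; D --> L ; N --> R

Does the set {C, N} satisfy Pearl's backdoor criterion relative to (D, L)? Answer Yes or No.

Yes

Backdoor paths from D to L (paths whose first edge points into D):
  P1: D <- B -> N -> L
  P2: D <- B -> N -> R <- C -> L
  P3: D <- B -> N -> R <- L
Condition 1 (no descendant of D in the set): holds — descendants of D are {L, R}; none are in {C, N}.
Condition 2 (every backdoor path blocked by {C, N}):
  P1: blocked at chain node N ∈ conditioning set.
  P2: blocked at chain node N ∈ conditioning set.
  P3: blocked at chain node N ∈ conditioning set.
{C, N} satisfies the backdoor criterion.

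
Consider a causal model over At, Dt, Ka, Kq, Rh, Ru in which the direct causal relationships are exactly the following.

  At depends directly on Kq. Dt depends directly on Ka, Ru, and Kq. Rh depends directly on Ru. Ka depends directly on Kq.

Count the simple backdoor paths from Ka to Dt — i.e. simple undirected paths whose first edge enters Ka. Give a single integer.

A backdoor path from Ka to Dt is any simple undirected path whose first edge points into Ka (i.e. leaves Ka via a parent).
Parents of Ka: {Kq}.
Enumerating:
  P1: Ka <- Kq -> Dt
That exhausts the simple backdoor paths. Count: 1.

1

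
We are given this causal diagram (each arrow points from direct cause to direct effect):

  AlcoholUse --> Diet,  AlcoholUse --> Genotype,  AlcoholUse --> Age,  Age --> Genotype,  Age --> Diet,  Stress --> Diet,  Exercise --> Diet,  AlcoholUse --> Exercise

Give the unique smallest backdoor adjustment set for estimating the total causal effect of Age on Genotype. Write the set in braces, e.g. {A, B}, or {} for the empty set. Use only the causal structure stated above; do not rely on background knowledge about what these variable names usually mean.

Variables eligible for adjustment (non-descendants of Age, excluding Age and Genotype): {AlcoholUse, Exercise, Stress}.
Backdoor paths from Age to Genotype:
  P1: Age <- AlcoholUse -> Genotype
The empty set is not sufficient: P1 (Age <- AlcoholUse -> Genotype) has no collider blocking it and no conditioned non-collider, so it is open.
Try {AlcoholUse}:
  P1: blocked at fork node AlcoholUse ∈ conditioning set.
{AlcoholUse} contains no descendant of Age and blocks every backdoor path.
No other singleton works — e.g. {Exercise} leaves P1 open — so {AlcoholUse} is the unique smallest valid adjustment set.

{AlcoholUse}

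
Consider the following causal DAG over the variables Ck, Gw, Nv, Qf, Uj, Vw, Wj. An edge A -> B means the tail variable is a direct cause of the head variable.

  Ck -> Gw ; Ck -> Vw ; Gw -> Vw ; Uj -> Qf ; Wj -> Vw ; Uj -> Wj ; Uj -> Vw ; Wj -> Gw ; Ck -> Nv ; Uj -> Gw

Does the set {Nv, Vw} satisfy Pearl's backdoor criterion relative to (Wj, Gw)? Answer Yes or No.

Backdoor paths from Wj to Gw (paths whose first edge points into Wj):
  P1: Wj <- Uj -> Gw
  P2: Wj <- Uj -> Vw <- Ck -> Gw
  P3: Wj <- Uj -> Vw <- Gw
Condition 1 (no descendant of Wj in the set): FAILS — Vw is a descendant of Wj.
Condition 2 (every backdoor path blocked by {Nv, Vw}):
  P1: open — no interior node is in the conditioning set.
  P2: open — collider(s) Vw are conditioned on (or have a conditioned descendant) and no non-collider on the path is in the set.
  P3: open — collider(s) Vw are conditioned on (or have a conditioned descendant) and no non-collider on the path is in the set.
{Nv, Vw} does not satisfy the backdoor criterion.

No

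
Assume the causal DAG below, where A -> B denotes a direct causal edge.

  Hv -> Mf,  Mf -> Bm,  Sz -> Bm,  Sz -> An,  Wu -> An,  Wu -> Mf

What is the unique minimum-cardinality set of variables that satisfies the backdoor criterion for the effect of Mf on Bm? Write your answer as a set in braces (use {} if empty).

{}

Variables eligible for adjustment (non-descendants of Mf, excluding Mf and Bm): {An, Hv, Sz, Wu}.
Backdoor paths from Mf to Bm:
  P1: Mf <- Wu -> An <- Sz -> Bm
Each backdoor path contains an unconditioned collider, so every path is already blocked with the empty conditioning set:
  P1: blocked at collider An (neither it nor any descendant is in the conditioning set).
The empty set is therefore the unique smallest valid set.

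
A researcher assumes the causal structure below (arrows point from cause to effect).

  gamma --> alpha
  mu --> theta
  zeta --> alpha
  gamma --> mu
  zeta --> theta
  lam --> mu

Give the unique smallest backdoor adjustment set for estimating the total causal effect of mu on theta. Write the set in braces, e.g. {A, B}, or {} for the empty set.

Variables eligible for adjustment (non-descendants of mu, excluding mu and theta): {alpha, gamma, lam, zeta}.
Backdoor paths from mu to theta:
  P1: mu <- gamma -> alpha <- zeta -> theta
Each backdoor path contains an unconditioned collider, so every path is already blocked with the empty conditioning set:
  P1: blocked at collider alpha (neither it nor any descendant is in the conditioning set).
The empty set is therefore the unique smallest valid set.

{}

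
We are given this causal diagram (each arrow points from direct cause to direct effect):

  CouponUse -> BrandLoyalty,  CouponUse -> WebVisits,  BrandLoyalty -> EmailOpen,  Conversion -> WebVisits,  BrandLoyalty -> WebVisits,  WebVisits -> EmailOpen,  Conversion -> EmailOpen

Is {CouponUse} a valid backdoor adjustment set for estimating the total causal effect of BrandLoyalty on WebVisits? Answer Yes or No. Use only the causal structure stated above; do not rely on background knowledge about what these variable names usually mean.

Backdoor paths from BrandLoyalty to WebVisits (paths whose first edge points into BrandLoyalty):
  P1: BrandLoyalty <- CouponUse -> WebVisits
Condition 1 (no descendant of BrandLoyalty in the set): holds — descendants of BrandLoyalty are {EmailOpen, WebVisits}; none are in {CouponUse}.
Condition 2 (every backdoor path blocked by {CouponUse}):
  P1: blocked at fork node CouponUse ∈ conditioning set.
{CouponUse} satisfies the backdoor criterion.

Yes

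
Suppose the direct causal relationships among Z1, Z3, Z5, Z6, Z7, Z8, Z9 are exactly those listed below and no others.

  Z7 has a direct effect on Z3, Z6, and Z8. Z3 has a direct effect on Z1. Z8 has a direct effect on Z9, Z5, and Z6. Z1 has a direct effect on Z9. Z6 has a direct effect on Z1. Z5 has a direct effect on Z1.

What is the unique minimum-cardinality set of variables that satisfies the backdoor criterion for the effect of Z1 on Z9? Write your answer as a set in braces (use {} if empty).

{Z8}

Variables eligible for adjustment (non-descendants of Z1, excluding Z1 and Z9): {Z3, Z5, Z6, Z7, Z8}.
Backdoor paths from Z1 to Z9:
  P1: Z1 <- Z6 <- Z7 -> Z8 -> Z9
  P2: Z1 <- Z6 <- Z8 -> Z9
  P3: Z1 <- Z3 <- Z7 -> Z8 -> Z9
  P4: Z1 <- Z3 <- Z7 -> Z6 <- Z8 -> Z9
  P5: Z1 <- Z5 <- Z8 -> Z9
The empty set is not sufficient: P1 (Z1 <- Z6 <- Z7 -> Z8 -> Z9) has no collider blocking it and no conditioned non-collider, so it is open.
Try {Z8}:
  P1: blocked at chain node Z8 ∈ conditioning set.
  P2: blocked at fork node Z8 ∈ conditioning set.
  P3: blocked at chain node Z8 ∈ conditioning set.
  P4: blocked at collider Z6 (neither it nor any descendant is in the conditioning set).
  P5: blocked at fork node Z8 ∈ conditioning set.
{Z8} contains no descendant of Z1 and blocks every backdoor path.
No other singleton works — e.g. {Z7} leaves P2 open — so {Z8} is the unique smallest valid adjustment set.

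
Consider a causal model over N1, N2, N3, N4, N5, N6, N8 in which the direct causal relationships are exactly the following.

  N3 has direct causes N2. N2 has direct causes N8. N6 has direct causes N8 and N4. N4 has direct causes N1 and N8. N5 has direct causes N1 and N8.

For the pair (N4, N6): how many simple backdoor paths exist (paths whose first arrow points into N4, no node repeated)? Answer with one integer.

2

A backdoor path from N4 to N6 is any simple undirected path whose first edge points into N4 (i.e. leaves N4 via a parent).
Parents of N4: {N1, N8}.
Enumerating:
  P1: N4 <- N1 -> N5 <- N8 -> N6
  P2: N4 <- N8 -> N6
That exhausts the simple backdoor paths. Count: 2.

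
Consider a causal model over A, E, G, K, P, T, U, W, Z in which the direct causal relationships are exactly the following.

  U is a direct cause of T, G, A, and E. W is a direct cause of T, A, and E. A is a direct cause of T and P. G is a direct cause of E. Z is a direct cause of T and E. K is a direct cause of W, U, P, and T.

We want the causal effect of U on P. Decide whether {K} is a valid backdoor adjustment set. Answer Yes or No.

Backdoor paths from U to P (paths whose first edge points into U):
  P1: U <- K -> W -> A -> P
  P2: U <- K -> W -> E <- Z -> T <- A -> P
  P3: U <- K -> W -> T <- A -> P
  P4: U <- K -> P
  P5: U <- K -> T <- Z -> E <- W -> A -> P
  P6: U <- K -> T <- W -> A -> P
  P7: U <- K -> T <- A -> P
Condition 1 (no descendant of U in the set): holds — descendants of U are {A, E, G, P, T}; none are in {K}.
Condition 2 (every backdoor path blocked by {K}):
  P1: blocked at fork node K ∈ conditioning set.
  P2: blocked at fork node K ∈ conditioning set.
  P3: blocked at fork node K ∈ conditioning set.
  P4: blocked at fork node K ∈ conditioning set.
  P5: blocked at fork node K ∈ conditioning set.
  P6: blocked at fork node K ∈ conditioning set.
  P7: blocked at fork node K ∈ conditioning set.
{K} satisfies the backdoor criterion.

Yes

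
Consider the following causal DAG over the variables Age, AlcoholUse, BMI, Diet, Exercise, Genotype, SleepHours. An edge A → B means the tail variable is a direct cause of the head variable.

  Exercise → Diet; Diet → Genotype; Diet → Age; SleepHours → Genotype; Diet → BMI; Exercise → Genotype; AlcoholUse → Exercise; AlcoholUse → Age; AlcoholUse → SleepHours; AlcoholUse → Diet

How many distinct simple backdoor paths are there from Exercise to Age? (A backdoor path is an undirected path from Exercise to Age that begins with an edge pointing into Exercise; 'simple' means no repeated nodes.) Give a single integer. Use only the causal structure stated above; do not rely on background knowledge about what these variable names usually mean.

A backdoor path from Exercise to Age is any simple undirected path whose first edge points into Exercise (i.e. leaves Exercise via a parent).
Parents of Exercise: {AlcoholUse}.
Enumerating:
  P1: Exercise <- AlcoholUse -> SleepHours -> Genotype <- Diet -> Age
  P2: Exercise <- AlcoholUse -> Diet -> Age
  P3: Exercise <- AlcoholUse -> Age
That exhausts the simple backdoor paths. Count: 3.

3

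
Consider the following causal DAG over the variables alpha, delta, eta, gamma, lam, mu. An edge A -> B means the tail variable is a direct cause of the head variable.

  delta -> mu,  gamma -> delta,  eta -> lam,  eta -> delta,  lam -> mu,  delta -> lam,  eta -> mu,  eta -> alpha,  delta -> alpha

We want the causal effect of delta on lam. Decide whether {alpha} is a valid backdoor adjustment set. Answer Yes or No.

Backdoor paths from delta to lam (paths whose first edge points into delta):
  P1: delta <- eta -> lam
  P2: delta <- eta -> mu <- lam
Condition 1 (no descendant of delta in the set): FAILS — alpha is a descendant of delta.
Condition 2 (every backdoor path blocked by {alpha}):
  P1: open — no interior node is in the conditioning set.
  P2: blocked at collider mu (neither it nor any descendant is in the conditioning set).
{alpha} does not satisfy the backdoor criterion.

No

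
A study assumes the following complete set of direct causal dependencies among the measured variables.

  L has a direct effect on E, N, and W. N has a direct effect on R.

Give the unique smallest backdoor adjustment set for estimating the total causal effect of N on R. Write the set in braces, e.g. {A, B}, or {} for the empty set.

Variables eligible for adjustment (non-descendants of N, excluding N and R): {E, L, W}.
Backdoor paths from N to R:
  (none)
With no backdoor paths the empty set already satisfies the criterion, and it is trivially minimal.

{}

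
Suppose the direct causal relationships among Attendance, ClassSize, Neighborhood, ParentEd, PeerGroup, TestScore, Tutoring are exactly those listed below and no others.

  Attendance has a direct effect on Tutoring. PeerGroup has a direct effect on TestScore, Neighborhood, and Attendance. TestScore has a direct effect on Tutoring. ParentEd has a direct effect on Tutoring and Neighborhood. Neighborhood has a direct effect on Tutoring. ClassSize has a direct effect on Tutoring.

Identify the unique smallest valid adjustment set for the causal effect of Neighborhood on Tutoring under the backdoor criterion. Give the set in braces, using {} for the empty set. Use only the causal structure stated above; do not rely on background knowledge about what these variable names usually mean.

Variables eligible for adjustment (non-descendants of Neighborhood, excluding Neighborhood and Tutoring): {Attendance, ClassSize, ParentEd, PeerGroup, TestScore}.
Backdoor paths from Neighborhood to Tutoring:
  P1: Neighborhood <- ParentEd -> Tutoring
  P2: Neighborhood <- PeerGroup -> TestScore -> Tutoring
  P3: Neighborhood <- PeerGroup -> Attendance -> Tutoring
The empty set is not sufficient: P1 (Neighborhood <- ParentEd -> Tutoring) has no collider blocking it and no conditioned non-collider, so it is open.
Try {ParentEd, PeerGroup}:
  P1: blocked at fork node ParentEd ∈ conditioning set.
  P2: blocked at fork node PeerGroup ∈ conditioning set.
  P3: blocked at fork node PeerGroup ∈ conditioning set.
{ParentEd, PeerGroup} contains no descendant of Neighborhood and blocks every backdoor path.
Every element of {ParentEd, PeerGroup} is needed (dropping ParentEd leaves P1 open; dropping PeerGroup leaves P2 open), so no proper subset is valid.
Among all size-2 subsets of the eligible variables, only {ParentEd, PeerGroup} blocks every backdoor path, so it is the unique smallest valid adjustment set.

{ParentEd, PeerGroup}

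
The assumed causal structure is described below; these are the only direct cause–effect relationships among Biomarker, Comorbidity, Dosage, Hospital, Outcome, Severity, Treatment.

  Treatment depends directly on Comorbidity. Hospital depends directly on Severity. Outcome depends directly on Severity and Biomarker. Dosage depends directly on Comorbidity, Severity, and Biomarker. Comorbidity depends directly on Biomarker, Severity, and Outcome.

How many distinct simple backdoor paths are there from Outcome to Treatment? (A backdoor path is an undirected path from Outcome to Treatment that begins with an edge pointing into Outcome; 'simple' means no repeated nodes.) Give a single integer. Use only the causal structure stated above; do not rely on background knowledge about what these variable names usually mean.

A backdoor path from Outcome to Treatment is any simple undirected path whose first edge points into Outcome (i.e. leaves Outcome via a parent).
Parents of Outcome: {Biomarker, Severity}.
Enumerating:
  P1: Outcome <- Biomarker -> Comorbidity -> Treatment
  P2: Outcome <- Biomarker -> Dosage <- Severity -> Comorbidity -> Treatment
  P3: Outcome <- Biomarker -> Dosage <- Comorbidity -> Treatment
  P4: Outcome <- Severity -> Comorbidity -> Treatment
  P5: Outcome <- Severity -> Dosage <- Biomarker -> Comorbidity -> Treatment
  P6: Outcome <- Severity -> Dosage <- Comorbidity -> Treatment
That exhausts the simple backdoor paths. Count: 6.

6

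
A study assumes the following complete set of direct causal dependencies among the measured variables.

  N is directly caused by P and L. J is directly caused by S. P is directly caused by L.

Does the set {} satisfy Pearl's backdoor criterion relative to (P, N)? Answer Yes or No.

No

Backdoor paths from P to N (paths whose first edge points into P):
  P1: P <- L -> N
Condition 1 (no descendant of P in the set): holds — descendants of P are {N}; none are in {}.
Condition 2 (every backdoor path blocked by {}):
  P1: open — no interior node is in the conditioning set.
{} does not satisfy the backdoor criterion.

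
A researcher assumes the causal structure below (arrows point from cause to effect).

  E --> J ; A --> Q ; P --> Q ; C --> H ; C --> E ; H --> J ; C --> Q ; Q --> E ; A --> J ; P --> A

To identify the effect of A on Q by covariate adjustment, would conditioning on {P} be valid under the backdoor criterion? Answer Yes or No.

Yes

Backdoor paths from A to Q (paths whose first edge points into A):
  P1: A <- P -> Q
Condition 1 (no descendant of A in the set): holds — descendants of A are {E, J, Q}; none are in {P}.
Condition 2 (every backdoor path blocked by {P}):
  P1: blocked at fork node P ∈ conditioning set.
{P} satisfies the backdoor criterion.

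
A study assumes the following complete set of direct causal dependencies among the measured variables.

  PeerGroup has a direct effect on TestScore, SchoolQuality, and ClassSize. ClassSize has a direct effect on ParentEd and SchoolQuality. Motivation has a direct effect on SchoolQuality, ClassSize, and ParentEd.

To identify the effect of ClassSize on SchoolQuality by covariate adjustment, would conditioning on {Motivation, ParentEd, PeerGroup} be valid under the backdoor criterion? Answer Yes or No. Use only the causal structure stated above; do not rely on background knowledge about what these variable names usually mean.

No

Backdoor paths from ClassSize to SchoolQuality (paths whose first edge points into ClassSize):
  P1: ClassSize <- PeerGroup -> SchoolQuality
  P2: ClassSize <- Motivation -> SchoolQuality
Condition 1 (no descendant of ClassSize in the set): FAILS — ParentEd is a descendant of ClassSize.
Condition 2 (every backdoor path blocked by {Motivation, ParentEd, PeerGroup}):
  P1: blocked at fork node PeerGroup ∈ conditioning set.
  P2: blocked at fork node Motivation ∈ conditioning set.
{Motivation, ParentEd, PeerGroup} does not satisfy the backdoor criterion.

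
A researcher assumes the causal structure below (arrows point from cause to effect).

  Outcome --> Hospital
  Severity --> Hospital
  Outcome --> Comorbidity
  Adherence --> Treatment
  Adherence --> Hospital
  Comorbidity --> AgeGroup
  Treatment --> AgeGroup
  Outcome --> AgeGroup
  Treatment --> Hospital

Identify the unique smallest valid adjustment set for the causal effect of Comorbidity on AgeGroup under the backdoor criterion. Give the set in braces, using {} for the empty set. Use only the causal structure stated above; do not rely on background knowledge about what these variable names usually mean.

{Outcome}

Variables eligible for adjustment (non-descendants of Comorbidity, excluding Comorbidity and AgeGroup): {Adherence, Hospital, Outcome, Severity, Treatment}.
Backdoor paths from Comorbidity to AgeGroup:
  P1: Comorbidity <- Outcome -> AgeGroup
  P2: Comorbidity <- Outcome -> Hospital <- Adherence -> Treatment -> AgeGroup
  P3: Comorbidity <- Outcome -> Hospital <- Treatment -> AgeGroup
The empty set is not sufficient: P1 (Comorbidity <- Outcome -> AgeGroup) has no collider blocking it and no conditioned non-collider, so it is open.
Try {Outcome}:
  P1: blocked at fork node Outcome ∈ conditioning set.
  P2: blocked at fork node Outcome ∈ conditioning set.
  P3: blocked at fork node Outcome ∈ conditioning set.
{Outcome} contains no descendant of Comorbidity and blocks every backdoor path.
No other singleton works — e.g. {Adherence} leaves P1 open — so {Outcome} is the unique smallest valid adjustment set.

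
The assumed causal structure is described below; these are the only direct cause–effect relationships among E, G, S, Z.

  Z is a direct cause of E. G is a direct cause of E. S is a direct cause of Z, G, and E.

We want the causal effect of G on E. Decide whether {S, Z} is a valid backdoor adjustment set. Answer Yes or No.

Yes

Backdoor paths from G to E (paths whose first edge points into G):
  P1: G <- S -> Z -> E
  P2: G <- S -> E
Condition 1 (no descendant of G in the set): holds — descendants of G are {E}; none are in {S, Z}.
Condition 2 (every backdoor path blocked by {S, Z}):
  P1: blocked at fork node S ∈ conditioning set.
  P2: blocked at fork node S ∈ conditioning set.
{S, Z} satisfies the backdoor criterion.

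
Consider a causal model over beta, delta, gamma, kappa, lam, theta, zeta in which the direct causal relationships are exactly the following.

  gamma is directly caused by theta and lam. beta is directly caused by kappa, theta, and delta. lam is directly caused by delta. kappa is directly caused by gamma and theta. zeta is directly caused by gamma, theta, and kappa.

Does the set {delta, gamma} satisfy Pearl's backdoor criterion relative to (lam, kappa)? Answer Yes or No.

No

Backdoor paths from lam to kappa (paths whose first edge points into lam):
  P1: lam <- delta -> beta <- theta -> gamma -> kappa
  P2: lam <- delta -> beta <- theta -> gamma -> zeta <- kappa
  P3: lam <- delta -> beta <- theta -> kappa
  P4: lam <- delta -> beta <- theta -> zeta <- gamma -> kappa
  P5: lam <- delta -> beta <- theta -> zeta <- kappa
  P6: lam <- delta -> beta <- kappa
Condition 1 (no descendant of lam in the set): FAILS — gamma is a descendant of lam.
Condition 2 (every backdoor path blocked by {delta, gamma}):
  P1: blocked at fork node delta ∈ conditioning set.
  P2: blocked at fork node delta ∈ conditioning set.
  P3: blocked at fork node delta ∈ conditioning set.
  P4: blocked at fork node delta ∈ conditioning set.
  P5: blocked at fork node delta ∈ conditioning set.
  P6: blocked at fork node delta ∈ conditioning set.
{delta, gamma} does not satisfy the backdoor criterion.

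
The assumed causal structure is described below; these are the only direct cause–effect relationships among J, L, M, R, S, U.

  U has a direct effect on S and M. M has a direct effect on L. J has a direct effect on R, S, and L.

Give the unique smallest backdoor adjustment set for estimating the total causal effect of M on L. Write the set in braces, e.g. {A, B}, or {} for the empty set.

Variables eligible for adjustment (non-descendants of M, excluding M and L): {J, R, S, U}.
Backdoor paths from M to L:
  P1: M <- U -> S <- J -> L
Each backdoor path contains an unconditioned collider, so every path is already blocked with the empty conditioning set:
  P1: blocked at collider S (neither it nor any descendant is in the conditioning set).
The empty set is therefore the unique smallest valid set.

{}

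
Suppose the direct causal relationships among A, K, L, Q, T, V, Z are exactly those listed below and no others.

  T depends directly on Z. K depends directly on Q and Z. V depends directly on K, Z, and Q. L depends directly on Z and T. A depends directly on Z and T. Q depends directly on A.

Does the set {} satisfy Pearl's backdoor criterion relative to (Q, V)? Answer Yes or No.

Backdoor paths from Q to V (paths whose first edge points into Q):
  P1: Q <- A <- Z -> K -> V
  P2: Q <- A <- Z -> V
  P3: Q <- A <- T <- Z -> K -> V
  P4: Q <- A <- T <- Z -> V
  P5: Q <- A <- T -> L <- Z -> K -> V
  P6: Q <- A <- T -> L <- Z -> V
Condition 1 (no descendant of Q in the set): holds — descendants of Q are {K, V}; none are in {}.
Condition 2 (every backdoor path blocked by {}):
  P1: open — no interior node is in the conditioning set.
  P2: open — no interior node is in the conditioning set.
  P3: open — no interior node is in the conditioning set.
  P4: open — no interior node is in the conditioning set.
  P5: blocked at collider L (neither it nor any descendant is in the conditioning set).
  P6: blocked at collider L (neither it nor any descendant is in the conditioning set).
{} does not satisfy the backdoor criterion.

No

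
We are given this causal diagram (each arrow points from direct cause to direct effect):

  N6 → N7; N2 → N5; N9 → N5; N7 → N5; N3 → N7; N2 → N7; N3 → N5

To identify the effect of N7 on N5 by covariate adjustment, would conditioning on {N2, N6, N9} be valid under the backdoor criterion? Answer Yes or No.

No

Backdoor paths from N7 to N5 (paths whose first edge points into N7):
  P1: N7 <- N3 -> N5
  P2: N7 <- N2 -> N5
Condition 1 (no descendant of N7 in the set): holds — descendants of N7 are {N5}; none are in {N2, N6, N9}.
Condition 2 (every backdoor path blocked by {N2, N6, N9}):
  P1: open — no interior node is in the conditioning set.
  P2: blocked at fork node N2 ∈ conditioning set.
{N2, N6, N9} does not satisfy the backdoor criterion.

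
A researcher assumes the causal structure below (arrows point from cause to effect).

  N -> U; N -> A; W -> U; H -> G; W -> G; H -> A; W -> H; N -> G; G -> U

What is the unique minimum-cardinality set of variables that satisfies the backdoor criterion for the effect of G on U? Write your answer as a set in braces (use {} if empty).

Variables eligible for adjustment (non-descendants of G, excluding G and U): {A, H, N, W}.
Backdoor paths from G to U:
  P1: G <- N -> U
  P2: G <- N -> A <- H <- W -> U
  P3: G <- W -> H -> A <- N -> U
  P4: G <- W -> U
  P5: G <- H <- W -> U
  P6: G <- H -> A <- N -> U
The empty set is not sufficient: P1 (G <- N -> U) has no collider blocking it and no conditioned non-collider, so it is open.
Try {N, W}:
  P1: blocked at fork node N ∈ conditioning set.
  P2: blocked at fork node N ∈ conditioning set.
  P3: blocked at fork node W ∈ conditioning set.
  P4: blocked at fork node W ∈ conditioning set.
  P5: blocked at fork node W ∈ conditioning set.
  P6: blocked at collider A (neither it nor any descendant is in the conditioning set).
{N, W} contains no descendant of G and blocks every backdoor path.
Every element of {N, W} is needed (dropping N leaves P1 open; dropping W leaves P4 open), so no proper subset is valid.
Among all size-2 subsets of the eligible variables, only {N, W} blocks every backdoor path, so it is the unique smallest valid adjustment set.

{N, W}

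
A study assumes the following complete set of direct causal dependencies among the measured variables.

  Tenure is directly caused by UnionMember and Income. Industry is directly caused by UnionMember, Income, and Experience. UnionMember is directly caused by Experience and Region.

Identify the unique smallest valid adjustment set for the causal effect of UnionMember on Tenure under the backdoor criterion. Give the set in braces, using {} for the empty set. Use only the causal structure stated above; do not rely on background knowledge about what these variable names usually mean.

{}

Variables eligible for adjustment (non-descendants of UnionMember, excluding UnionMember and Tenure): {Experience, Income, Region}.
Backdoor paths from UnionMember to Tenure:
  P1: UnionMember <- Experience -> Industry <- Income -> Tenure
Each backdoor path contains an unconditioned collider, so every path is already blocked with the empty conditioning set:
  P1: blocked at collider Industry (neither it nor any descendant is in the conditioning set).
The empty set is therefore the unique smallest valid set.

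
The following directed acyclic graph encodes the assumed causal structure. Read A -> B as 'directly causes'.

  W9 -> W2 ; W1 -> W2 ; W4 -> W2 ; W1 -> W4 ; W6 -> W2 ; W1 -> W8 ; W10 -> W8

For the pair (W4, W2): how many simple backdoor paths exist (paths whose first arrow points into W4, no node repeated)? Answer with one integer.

1

A backdoor path from W4 to W2 is any simple undirected path whose first edge points into W4 (i.e. leaves W4 via a parent).
Parents of W4: {W1}.
Enumerating:
  P1: W4 <- W1 -> W2
That exhausts the simple backdoor paths. Count: 1.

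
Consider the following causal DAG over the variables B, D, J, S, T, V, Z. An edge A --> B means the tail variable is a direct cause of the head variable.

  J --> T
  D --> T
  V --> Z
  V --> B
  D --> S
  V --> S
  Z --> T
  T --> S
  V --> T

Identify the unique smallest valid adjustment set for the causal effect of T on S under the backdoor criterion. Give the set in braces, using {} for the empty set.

Variables eligible for adjustment (non-descendants of T, excluding T and S): {B, D, J, V, Z}.
Backdoor paths from T to S:
  P1: T <- V -> S
  P2: T <- D -> S
  P3: T <- Z <- V -> S
The empty set is not sufficient: P1 (T <- V -> S) has no collider blocking it and no conditioned non-collider, so it is open.
Try {D, V}:
  P1: blocked at fork node V ∈ conditioning set.
  P2: blocked at fork node D ∈ conditioning set.
  P3: blocked at fork node V ∈ conditioning set.
{D, V} contains no descendant of T and blocks every backdoor path.
Every element of {D, V} is needed (dropping D leaves P2 open; dropping V leaves P1 open), so no proper subset is valid.
Among all size-2 subsets of the eligible variables, only {D, V} blocks every backdoor path, so it is the unique smallest valid adjustment set.

{D, V}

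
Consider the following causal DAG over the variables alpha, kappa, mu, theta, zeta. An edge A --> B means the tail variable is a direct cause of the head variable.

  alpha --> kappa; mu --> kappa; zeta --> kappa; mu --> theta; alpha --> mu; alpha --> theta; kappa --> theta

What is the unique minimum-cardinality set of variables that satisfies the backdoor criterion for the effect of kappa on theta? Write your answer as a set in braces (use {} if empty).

{alpha, mu}

Variables eligible for adjustment (non-descendants of kappa, excluding kappa and theta): {alpha, mu, zeta}.
Backdoor paths from kappa to theta:
  P1: kappa <- alpha -> mu -> theta
  P2: kappa <- alpha -> theta
  P3: kappa <- mu <- alpha -> theta
  P4: kappa <- mu -> theta
The empty set is not sufficient: P1 (kappa <- alpha -> mu -> theta) has no collider blocking it and no conditioned non-collider, so it is open.
Try {alpha, mu}:
  P1: blocked at fork node alpha ∈ conditioning set.
  P2: blocked at fork node alpha ∈ conditioning set.
  P3: blocked at chain node mu ∈ conditioning set.
  P4: blocked at fork node mu ∈ conditioning set.
{alpha, mu} contains no descendant of kappa and blocks every backdoor path.
Every element of {alpha, mu} is needed (dropping alpha leaves P2 open; dropping mu leaves P4 open), so no proper subset is valid.
Among all size-2 subsets of the eligible variables, only {alpha, mu} blocks every backdoor path, so it is the unique smallest valid adjustment set.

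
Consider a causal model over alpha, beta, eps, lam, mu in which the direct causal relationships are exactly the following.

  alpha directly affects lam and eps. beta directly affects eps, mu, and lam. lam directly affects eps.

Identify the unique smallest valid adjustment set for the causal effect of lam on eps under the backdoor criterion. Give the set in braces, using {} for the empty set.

{alpha, beta}

Variables eligible for adjustment (non-descendants of lam, excluding lam and eps): {alpha, beta, mu}.
Backdoor paths from lam to eps:
  P1: lam <- beta -> eps
  P2: lam <- alpha -> eps
The empty set is not sufficient: P1 (lam <- beta -> eps) has no collider blocking it and no conditioned non-collider, so it is open.
Try {alpha, beta}:
  P1: blocked at fork node beta ∈ conditioning set.
  P2: blocked at fork node alpha ∈ conditioning set.
{alpha, beta} contains no descendant of lam and blocks every backdoor path.
Every element of {alpha, beta} is needed (dropping alpha leaves P2 open; dropping beta leaves P1 open), so no proper subset is valid.
Among all size-2 subsets of the eligible variables, only {alpha, beta} blocks every backdoor path, so it is the unique smallest valid adjustment set.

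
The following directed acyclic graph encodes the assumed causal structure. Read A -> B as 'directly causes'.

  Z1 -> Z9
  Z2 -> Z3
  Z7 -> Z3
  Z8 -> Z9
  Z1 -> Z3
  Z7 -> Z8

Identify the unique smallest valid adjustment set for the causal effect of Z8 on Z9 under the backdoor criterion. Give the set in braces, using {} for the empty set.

Variables eligible for adjustment (non-descendants of Z8, excluding Z8 and Z9): {Z1, Z2, Z3, Z7}.
Backdoor paths from Z8 to Z9:
  P1: Z8 <- Z7 -> Z3 <- Z1 -> Z9
Each backdoor path contains an unconditioned collider, so every path is already blocked with the empty conditioning set:
  P1: blocked at collider Z3 (neither it nor any descendant is in the conditioning set).
The empty set is therefore the unique smallest valid set.

{}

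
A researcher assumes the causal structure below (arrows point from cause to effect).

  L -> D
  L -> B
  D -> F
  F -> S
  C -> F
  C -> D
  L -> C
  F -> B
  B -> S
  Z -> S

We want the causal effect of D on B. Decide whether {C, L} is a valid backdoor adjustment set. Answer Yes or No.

Backdoor paths from D to B (paths whose first edge points into D):
  P1: D <- L -> C -> F -> B
  P2: D <- L -> C -> F -> S <- B
  P3: D <- L -> B
  P4: D <- C <- L -> B
  P5: D <- C -> F -> B
  P6: D <- C -> F -> S <- B
Condition 1 (no descendant of D in the set): holds — descendants of D are {B, F, S}; none are in {C, L}.
Condition 2 (every backdoor path blocked by {C, L}):
  P1: blocked at fork node L ∈ conditioning set.
  P2: blocked at fork node L ∈ conditioning set.
  P3: blocked at fork node L ∈ conditioning set.
  P4: blocked at chain node C ∈ conditioning set.
  P5: blocked at fork node C ∈ conditioning set.
  P6: blocked at fork node C ∈ conditioning set.
{C, L} satisfies the backdoor criterion.

Yes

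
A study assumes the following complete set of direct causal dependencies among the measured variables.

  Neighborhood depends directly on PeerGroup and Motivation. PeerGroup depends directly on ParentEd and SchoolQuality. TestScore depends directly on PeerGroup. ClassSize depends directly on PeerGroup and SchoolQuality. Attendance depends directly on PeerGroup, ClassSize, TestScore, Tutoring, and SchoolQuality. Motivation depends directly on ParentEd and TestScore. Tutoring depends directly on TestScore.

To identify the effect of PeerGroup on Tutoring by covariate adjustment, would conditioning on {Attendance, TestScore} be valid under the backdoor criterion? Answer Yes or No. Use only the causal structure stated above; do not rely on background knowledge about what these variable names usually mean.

Backdoor paths from PeerGroup to Tutoring (paths whose first edge points into PeerGroup):
  P1: PeerGroup <- ParentEd -> Motivation <- TestScore -> Tutoring
  P2: PeerGroup <- ParentEd -> Motivation <- TestScore -> Attendance <- Tutoring
  P3: PeerGroup <- SchoolQuality -> ClassSize -> Attendance <- TestScore -> Tutoring
  P4: PeerGroup <- SchoolQuality -> ClassSize -> Attendance <- Tutoring
  P5: PeerGroup <- SchoolQuality -> Attendance <- TestScore -> Tutoring
  P6: PeerGroup <- SchoolQuality -> Attendance <- Tutoring
Condition 1 (no descendant of PeerGroup in the set): FAILS — Attendance and TestScore are descendants of PeerGroup.
Condition 2 (every backdoor path blocked by {Attendance, TestScore}):
  P1: blocked at collider Motivation (neither it nor any descendant is in the conditioning set).
  P2: blocked at collider Motivation (neither it nor any descendant is in the conditioning set).
  P3: blocked at fork node TestScore ∈ conditioning set.
  P4: open — collider(s) Attendance are conditioned on (or have a conditioned descendant) and no non-collider on the path is in the set.
  P5: blocked at fork node TestScore ∈ conditioning set.
  P6: open — collider(s) Attendance are conditioned on (or have a conditioned descendant) and no non-collider on the path is in the set.
{Attendance, TestScore} does not satisfy the backdoor criterion.

No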